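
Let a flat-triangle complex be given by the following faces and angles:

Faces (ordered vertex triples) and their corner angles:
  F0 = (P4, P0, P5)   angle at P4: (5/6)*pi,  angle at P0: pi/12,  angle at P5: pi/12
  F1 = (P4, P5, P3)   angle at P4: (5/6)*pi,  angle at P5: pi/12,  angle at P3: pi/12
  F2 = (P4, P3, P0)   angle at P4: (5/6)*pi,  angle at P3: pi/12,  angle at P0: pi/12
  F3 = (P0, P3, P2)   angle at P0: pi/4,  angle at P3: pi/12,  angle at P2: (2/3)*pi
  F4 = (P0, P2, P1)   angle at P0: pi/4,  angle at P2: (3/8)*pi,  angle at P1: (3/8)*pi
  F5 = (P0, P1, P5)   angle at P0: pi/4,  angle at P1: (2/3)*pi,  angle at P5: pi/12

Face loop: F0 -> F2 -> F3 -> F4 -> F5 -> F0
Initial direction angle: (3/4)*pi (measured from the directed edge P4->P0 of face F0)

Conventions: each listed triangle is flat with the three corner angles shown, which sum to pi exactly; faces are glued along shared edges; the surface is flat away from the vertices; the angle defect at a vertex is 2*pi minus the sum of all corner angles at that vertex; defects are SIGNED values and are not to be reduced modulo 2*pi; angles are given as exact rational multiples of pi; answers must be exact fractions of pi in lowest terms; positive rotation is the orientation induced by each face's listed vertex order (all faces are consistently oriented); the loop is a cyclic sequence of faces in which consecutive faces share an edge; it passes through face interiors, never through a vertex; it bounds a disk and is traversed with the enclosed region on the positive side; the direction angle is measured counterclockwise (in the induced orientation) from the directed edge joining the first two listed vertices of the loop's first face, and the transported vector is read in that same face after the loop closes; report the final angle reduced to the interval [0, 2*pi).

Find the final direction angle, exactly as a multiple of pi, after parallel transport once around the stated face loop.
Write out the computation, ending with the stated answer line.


enclosed vertex P0: corner angles sum to (11/12)*pi, defect = 2*pi - (11/12)*pi = (13/12)*pi
by Gauss-Bonnet the loop rotates the vector by the enclosed defect sum (positive orientation, mod 2*pi)
final angle = (3/4)*pi + (13/12)*pi = (11/6)*pi (mod 2*pi)

Answer: final direction angle = (11/6)*pi


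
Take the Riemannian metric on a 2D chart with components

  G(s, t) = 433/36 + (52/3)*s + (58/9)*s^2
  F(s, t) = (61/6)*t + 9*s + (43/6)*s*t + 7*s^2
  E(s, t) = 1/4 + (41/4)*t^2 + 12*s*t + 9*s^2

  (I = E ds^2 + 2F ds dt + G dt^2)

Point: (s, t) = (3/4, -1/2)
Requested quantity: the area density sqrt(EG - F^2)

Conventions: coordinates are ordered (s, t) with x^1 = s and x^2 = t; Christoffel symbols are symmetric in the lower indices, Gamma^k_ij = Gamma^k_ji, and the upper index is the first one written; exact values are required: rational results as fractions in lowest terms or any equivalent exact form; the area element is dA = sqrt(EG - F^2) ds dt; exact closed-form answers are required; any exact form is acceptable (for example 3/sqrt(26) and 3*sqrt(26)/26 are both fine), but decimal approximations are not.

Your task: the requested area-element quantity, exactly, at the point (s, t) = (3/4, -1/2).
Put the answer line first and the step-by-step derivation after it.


Answer: sqrt(EG - F^2) = sqrt(50801)/24

E = 27/8, F = 35/12, G = 2063/72; EG - F^2 = 50801/576


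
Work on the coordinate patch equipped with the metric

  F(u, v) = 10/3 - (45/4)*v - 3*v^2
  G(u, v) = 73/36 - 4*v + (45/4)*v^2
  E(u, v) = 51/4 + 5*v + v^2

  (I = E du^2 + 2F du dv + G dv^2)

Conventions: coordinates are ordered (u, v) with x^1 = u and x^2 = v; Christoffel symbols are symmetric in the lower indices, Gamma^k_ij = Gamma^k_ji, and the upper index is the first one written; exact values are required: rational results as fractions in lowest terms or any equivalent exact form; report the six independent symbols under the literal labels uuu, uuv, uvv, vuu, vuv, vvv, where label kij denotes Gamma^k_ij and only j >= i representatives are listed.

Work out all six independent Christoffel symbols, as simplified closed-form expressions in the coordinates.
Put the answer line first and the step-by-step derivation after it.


Answer: Gamma_uuu = (-432*v^3 - 2700*v^2 - 3570*v + 1200)/(324*v^4 - 2196*v^3 + 2722*v^2 + 4916*v + 2123), Gamma_uuv = (1620*v^3 + 3474*v^2 - 1148*v + 730)/(324*v^4 - 2196*v^3 + 2722*v^2 + 4916*v + 2123), Gamma_uvv = (-4860*v^3 + 2592*v^2 - 3912*v - 2325)/(324*v^4 - 2196*v^3 + 2722*v^2 + 4916*v + 2123), Gamma_vuu = (-144*v^3 - 1080*v^2 - 3636*v - 4590)/(324*v^4 - 2196*v^3 + 2722*v^2 + 4916*v + 2123), Gamma_vuv = (432*v^3 + 2700*v^2 + 3570*v - 1200)/(324*v^4 - 2196*v^3 + 2722*v^2 + 4916*v + 2123), Gamma_vvv = (-972*v^3 - 6768*v^2 + 3870*v + 1728)/(324*v^4 - 2196*v^3 + 2722*v^2 + 4916*v + 2123)

E = 51/4 + 5*v + v^2; F = 10/3 - (45/4)*v - 3*v^2; G = 73/36 - 4*v + (45/4)*v^2
Gamma^k_ij = (1/2) g^{kl} (d_i g_jl + d_j g_il - d_l g_ij), with g^inv = (1/(EG-F^2)) [[G, -F], [-F, E]]
first partials: E_u = 0, E_v = 5 + 2*v, F_u = 0, F_v = -45/4 - 6*v, G_u = 0, G_v = -4 + (45/2)*v
D = EG - F^2 = 2123/144 + (1229/36)*v + (1361/72)*v^2 - (61/4)*v^3 + (9/4)*v^4
expanded: Gamma^u_uu = (G E_u - 2F F_u + F E_v)/(2D), Gamma^u_uv = (G E_v - F G_u)/(2D), Gamma^u_vv = (2G F_v - G G_u - F G_v)/(2D), Gamma^v_uu = (2E F_u - E E_v - F E_u)/(2D), Gamma^v_uv = (E G_u - F E_v)/(2D), Gamma^v_vv = (E G_v - 2F F_v + F G_u)/(2D); substitute and cancel common factors


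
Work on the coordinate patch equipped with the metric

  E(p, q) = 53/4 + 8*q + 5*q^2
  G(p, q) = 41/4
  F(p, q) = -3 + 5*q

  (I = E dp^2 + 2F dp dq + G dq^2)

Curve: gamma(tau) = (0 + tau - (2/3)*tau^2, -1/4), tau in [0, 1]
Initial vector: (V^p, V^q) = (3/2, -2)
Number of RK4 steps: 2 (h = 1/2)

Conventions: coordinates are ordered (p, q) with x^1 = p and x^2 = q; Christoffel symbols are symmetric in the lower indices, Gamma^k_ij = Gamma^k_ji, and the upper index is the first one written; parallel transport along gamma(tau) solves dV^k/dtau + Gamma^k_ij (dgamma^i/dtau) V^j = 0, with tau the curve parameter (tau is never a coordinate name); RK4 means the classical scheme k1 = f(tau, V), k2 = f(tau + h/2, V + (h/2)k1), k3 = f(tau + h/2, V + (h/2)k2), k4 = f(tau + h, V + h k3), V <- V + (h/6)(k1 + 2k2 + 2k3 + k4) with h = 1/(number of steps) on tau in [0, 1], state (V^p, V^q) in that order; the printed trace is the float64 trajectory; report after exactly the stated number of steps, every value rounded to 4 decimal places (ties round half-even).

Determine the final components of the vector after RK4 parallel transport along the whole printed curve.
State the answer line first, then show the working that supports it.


Answer: V^p = 1.7386, V^q = -1.7561

gamma'(tau) = (1 - (4/3)*tau, 0); f(tau, V)^k = -Gamma^k_ij(gamma(tau)) gamma'^i(tau) V^j; h = 1/2; intermediate values shown to 6 dp
curve data and Christoffel symbols at the stage parameters:
  tau = 0.000000: gamma = (0.000000, -0.250000), gamma' = (1.000000, 0.000000); Gamma_ppp = -0.116348, Gamma_ppq = 0.280604, Gamma_pqq = 0.510188, Gamma_qpp = -0.316534, Gamma_qpq = 0.116348, Gamma_qqq = 0.211541
  tau = 0.250000: gamma = (0.208333, -0.250000), gamma' = (0.666667, 0.000000); Gamma_ppp = -0.116348, Gamma_ppq = 0.280604, Gamma_pqq = 0.510188, Gamma_qpp = -0.316534, Gamma_qpq = 0.116348, Gamma_qqq = 0.211541
  tau = 0.500000: gamma = (0.333333, -0.250000), gamma' = (0.333333, 0.000000); Gamma_ppp = -0.116348, Gamma_ppq = 0.280604, Gamma_pqq = 0.510188, Gamma_qpp = -0.316534, Gamma_qpq = 0.116348, Gamma_qqq = 0.211541
  tau = 0.750000: gamma = (0.375000, -0.250000), gamma' = (0.000000, 0.000000); Gamma_ppp = -0.116348, Gamma_ppq = 0.280604, Gamma_pqq = 0.510188, Gamma_qpp = -0.316534, Gamma_qpq = 0.116348, Gamma_qqq = 0.211541
  tau = 1.000000: gamma = (0.333333, -0.250000), gamma' = (-0.333333, 0.000000); Gamma_ppp = -0.116348, Gamma_ppq = 0.280604, Gamma_pqq = 0.510188, Gamma_qpp = -0.316534, Gamma_qpq = 0.116348, Gamma_qqq = 0.211541
step 0: V^p = 1.5000, V^q = -2.0000
step 1: k1 = (0.735729, 0.707497), k2 = (0.471665, 0.496759), k3 = (0.476400, 0.486915), k4 = (0.231709, 0.251523); V <- V + (h/6)(k1 + 2k2 + 2k3 + k4): V^p = 1.7386, V^q = -1.7561
step 2: k1 = (0.231688, 0.251553), k2 = (0.000000, 0.000000), k3 = (0.000000, 0.000000), k4 = (-0.231688, -0.251553); V <- V + (h/6)(k1 + 2k2 + 2k3 + k4): V^p = 1.7386, V^q = -1.7561


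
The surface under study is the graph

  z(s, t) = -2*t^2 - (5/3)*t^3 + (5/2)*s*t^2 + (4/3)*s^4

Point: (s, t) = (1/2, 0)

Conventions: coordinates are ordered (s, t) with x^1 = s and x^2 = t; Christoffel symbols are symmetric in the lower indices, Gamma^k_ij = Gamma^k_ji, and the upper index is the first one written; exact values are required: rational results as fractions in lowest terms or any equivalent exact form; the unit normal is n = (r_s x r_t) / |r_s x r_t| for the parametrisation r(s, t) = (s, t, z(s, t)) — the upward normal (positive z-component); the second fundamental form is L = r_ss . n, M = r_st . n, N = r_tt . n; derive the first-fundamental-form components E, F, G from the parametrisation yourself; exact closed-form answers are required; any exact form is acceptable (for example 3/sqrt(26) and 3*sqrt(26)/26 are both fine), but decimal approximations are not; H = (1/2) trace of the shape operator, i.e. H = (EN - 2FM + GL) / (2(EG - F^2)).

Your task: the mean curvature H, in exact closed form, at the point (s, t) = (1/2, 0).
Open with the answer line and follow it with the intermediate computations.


Answer: H = 99*sqrt(13)/676

z_s = 2/3, z_t = 0, z_ss = 4, z_st = 0, z_tt = -3/2
E = 13/9, F = 0, G = 1; answer radicand W^2 = 13/9
unnormalised second-form numerators: l = 4, m = 0, n = -3/2; L = l/sqrt(13/9), and similarly M = m/sqrt(W^2), N = n/sqrt(W^2)
H = (E*n - 2*F*m + G*l) / (2*(EG - F^2)*sqrt(W^2)); E*n - 2*F*m + G*l = 11/6, EG - F^2 = 13/9, so H = (33/52)/sqrt(13/9)


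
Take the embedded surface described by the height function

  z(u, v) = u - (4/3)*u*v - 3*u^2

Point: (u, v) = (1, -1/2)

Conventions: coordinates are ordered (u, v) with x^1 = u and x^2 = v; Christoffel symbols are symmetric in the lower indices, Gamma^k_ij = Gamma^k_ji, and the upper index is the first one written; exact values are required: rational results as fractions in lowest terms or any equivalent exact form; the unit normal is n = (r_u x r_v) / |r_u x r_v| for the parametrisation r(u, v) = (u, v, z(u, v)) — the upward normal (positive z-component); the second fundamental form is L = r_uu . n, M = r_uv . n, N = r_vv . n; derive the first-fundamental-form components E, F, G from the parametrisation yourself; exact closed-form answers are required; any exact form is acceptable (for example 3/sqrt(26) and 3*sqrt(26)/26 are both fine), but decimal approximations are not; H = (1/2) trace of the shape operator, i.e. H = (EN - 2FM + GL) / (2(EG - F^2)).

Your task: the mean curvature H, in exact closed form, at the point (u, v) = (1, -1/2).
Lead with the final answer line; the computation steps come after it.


Answer: H = -17*sqrt(194)/37636

z_u = -13/3, z_v = -4/3, z_uu = -6, z_uv = -4/3, z_vv = 0
E = 178/9, F = 52/9, G = 25/9; answer radicand W^2 = 194/9
unnormalised second-form numerators: l = -6, m = -4/3, n = 0; L = l/sqrt(194/9), and similarly M = m/sqrt(W^2), N = n/sqrt(W^2)
H = (E*n - 2*F*m + G*l) / (2*(EG - F^2)*sqrt(W^2)); E*n - 2*F*m + G*l = -34/27, EG - F^2 = 194/9, so H = (-17/582)/sqrt(194/9)


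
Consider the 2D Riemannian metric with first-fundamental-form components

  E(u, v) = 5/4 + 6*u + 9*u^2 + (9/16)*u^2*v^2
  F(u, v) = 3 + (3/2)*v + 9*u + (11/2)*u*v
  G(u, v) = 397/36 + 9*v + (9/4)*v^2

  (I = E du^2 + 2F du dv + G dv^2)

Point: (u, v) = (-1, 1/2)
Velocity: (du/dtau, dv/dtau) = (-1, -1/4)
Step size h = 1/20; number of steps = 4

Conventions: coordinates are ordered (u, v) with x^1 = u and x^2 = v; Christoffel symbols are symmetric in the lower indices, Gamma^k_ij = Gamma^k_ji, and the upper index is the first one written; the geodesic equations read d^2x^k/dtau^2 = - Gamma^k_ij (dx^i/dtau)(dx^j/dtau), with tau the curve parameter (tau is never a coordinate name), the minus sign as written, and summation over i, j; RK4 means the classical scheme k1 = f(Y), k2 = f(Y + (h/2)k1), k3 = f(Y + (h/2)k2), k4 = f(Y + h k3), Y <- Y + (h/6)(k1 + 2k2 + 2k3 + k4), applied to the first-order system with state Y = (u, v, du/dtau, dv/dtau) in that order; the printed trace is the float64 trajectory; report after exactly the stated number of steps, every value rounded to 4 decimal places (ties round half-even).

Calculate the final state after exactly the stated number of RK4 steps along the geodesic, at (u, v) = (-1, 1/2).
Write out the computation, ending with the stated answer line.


f(Y) = (du/dtau, dv/dtau, -Gamma^u_ij Y'^i Y'^j, -Gamma^v_ij Y'^i Y'^j) with the Gammas evaluated at the stage position; h = 0.050000; intermediate values shown to 6 dp
step 0: u = -1.0000, v = 0.5000, du/dtau = -1.0000, dv/dtau = -0.2500
step 1:
  k1: at (u, v) = (-1.000000, 0.500000), (du/dtau, dv/dtau) = (-1.000000, -0.250000); Gamma_uuu = -1.061385, Gamma_uuv = 0.680881, Gamma_uvv = -2.913033, Gamma_vuu = 0.185060, Gamma_vuv = 0.338530, Gamma_vvv = -1.098754; k1 = (-1.000000, -0.250000, 0.903009, -0.285653)
  k2: at (u, v) = (-1.025000, 0.493750), (du/dtau, dv/dtau) = (-0.977425, -0.257141); Gamma_uuu = -1.085728, Gamma_uuv = 0.674404, Gamma_uvv = -2.869887, Gamma_vuu = 0.152755, Gamma_vuv = 0.348057, Gamma_vvv = -1.130893; k2 = (-0.977425, -0.257141, 0.888018, -0.246118)
  k3: at (u, v) = (-1.024436, 0.493571), (du/dtau, dv/dtau) = (-0.977800, -0.256153); Gamma_uuu = -1.085239, Gamma_uuv = 0.673785, Gamma_uvv = -2.869868, Gamma_vuu = 0.153490, Gamma_vuv = 0.347472, Gamma_vvv = -1.129733; k3 = (-0.977800, -0.256153, 0.888372, -0.246684)
  k4: at (u, v) = (-1.048890, 0.487192), (du/dtau, dv/dtau) = (-0.955581, -0.262334); Gamma_uuu = -1.105640, Gamma_uuv = 0.665252, Gamma_uvv = -2.822148, Gamma_vuu = 0.122801, Gamma_vuv = 0.355425, Gamma_vvv = -1.156858; k4 = (-0.955581, -0.262334, 0.870284, -0.210717)
  Y <- Y + (h/6)(k1 + 2k2 + 2k3 + k4): u = -1.0489, v = 0.4872, du/dtau = -0.9556, dv/dtau = -0.2623
step 2:
  k1: at (u, v) = (-1.048884, 0.487176), (du/dtau, dv/dtau) = (-0.955616, -0.262350); Gamma_uuu = -1.105633, Gamma_uuv = 0.665209, Gamma_uvv = -2.822098, Gamma_vuu = 0.122811, Gamma_vuv = 0.355400, Gamma_vvv = -1.156821; k1 = (-0.955616, -0.262350, 0.870361, -0.210732)
  k2: at (u, v) = (-1.072774, 0.480617), (du/dtau, dv/dtau) = (-0.933857, -0.267618); Gamma_uuu = -1.122305, Gamma_uuv = 0.654724, Gamma_uvv = -2.770521, Gamma_vuu = 0.093862, Gamma_vuv = 0.361732, Gamma_vvv = -1.179075; k2 = (-0.933857, -0.267618, 0.849920, -0.178217)
  k3: at (u, v) = (-1.072230, 0.480485), (du/dtau, dv/dtau) = (-0.934368, -0.266805); Gamma_uuu = -1.121905, Gamma_uuv = 0.654271, Gamma_uvv = -2.770737, Gamma_vuu = 0.094560, Gamma_vuv = 0.361231, Gamma_vvv = -1.178116; k3 = (-0.934368, -0.266805, 0.850495, -0.178796)
  k4: at (u, v) = (-1.095602, 0.473835), (du/dtau, dv/dtau) = (-0.913091, -0.271290); Gamma_uuu = -1.135202, Gamma_uuv = 0.642330, Gamma_uvv = -2.716426, Gamma_vuu = 0.067338, Gamma_vuv = 0.366142, Gamma_vvv = -1.196080; k4 = (-0.913091, -0.271290, 0.828156, -0.149509)
  Y <- Y + (h/6)(k1 + 2k2 + 2k3 + k4): u = -1.0956, v = 0.4738, du/dtau = -0.9131, dv/dtau = -0.2713
step 3:
  k1: at (u, v) = (-1.095593, 0.473822), (du/dtau, dv/dtau) = (-0.913122, -0.271302); Gamma_uuu = -1.135192, Gamma_uuv = 0.642293, Gamma_uvv = -2.716388, Gamma_vuu = 0.067352, Gamma_vuv = 0.366118, Gamma_vvv = -1.196044; k1 = (-0.913122, -0.271302, 0.828219, -0.149522)
  k2: at (u, v) = (-1.118421, 0.467039), (du/dtau, dv/dtau) = (-0.892416, -0.275040); Gamma_uuu = -1.145331, Gamma_uuv = 0.628991, Gamma_uvv = -2.659915, Gamma_vuu = 0.041940, Gamma_vuv = 0.369593, Gamma_vvv = -1.209893; k2 = (-0.892416, -0.275040, 0.804592, -0.123310)
  k3: at (u, v) = (-1.117904, 0.466946), (du/dtau, dv/dtau) = (-0.893007, -0.274385); Gamma_uuu = -1.145024, Gamma_uuv = 0.628678, Gamma_uvv = -2.660303, Gamma_vuu = 0.042582, Gamma_vuv = 0.369176, Gamma_vvv = -1.209127; k3 = (-0.893007, -0.274385, 0.805312, -0.123842)
  k4: at (u, v) = (-1.140244, 0.460102), (du/dtau, dv/dtau) = (-0.872856, -0.277494); Gamma_uuu = -1.152366, Gamma_uuv = 0.614428, Gamma_uvv = -2.602518, Gamma_vuu = 0.018892, Gamma_vuv = 0.371425, Gamma_vvv = -1.219435; k4 = (-0.872856, -0.277494, 0.780719, -0.100421)
  Y <- Y + (h/6)(k1 + 2k2 + 2k3 + k4): u = -1.1402, v = 0.4601, du/dtau = -0.8729, dv/dtau = -0.2775
step 4:
  k1: at (u, v) = (-1.140233, 0.460091), (du/dtau, dv/dtau) = (-0.872882, -0.277504); Gamma_uuu = -1.152356, Gamma_uuv = 0.614399, Gamma_uvv = -2.602491, Gamma_vuu = 0.018908, Gamma_vuv = 0.371404, Gamma_vvv = -1.219402; k1 = (-0.872882, -0.277504, 0.780771, -0.100432)
  k2: at (u, v) = (-1.162055, 0.453154), (du/dtau, dv/dtau) = (-0.853363, -0.280015); Gamma_uuu = -1.157104, Gamma_uuv = 0.599282, Gamma_uvv = -2.543830, Gamma_vuu = -0.003010, Gamma_vuv = 0.372430, Gamma_vvv = -1.226346; k2 = (-0.853363, -0.280015, 0.755691, -0.079640)
  k3: at (u, v) = (-1.161567, 0.453091), (du/dtau, dv/dtau) = (-0.853990, -0.279495); Gamma_uuu = -1.156885, Gamma_uuv = 0.599080, Gamma_uvv = -2.544331, Gamma_vuu = -0.002435, Gamma_vuv = 0.372094, Gamma_vvv = -1.225754; k3 = (-0.853990, -0.279495, 0.756487, -0.080098)
  k4: at (u, v) = (-1.182933, 0.446116), (du/dtau, dv/dtau) = (-0.835058, -0.281509); Gamma_uuu = -1.159375, Gamma_uuv = 0.583423, Gamma_uvv = -2.485398, Gamma_vuu = -0.022710, Gamma_vuv = 0.372099, Gamma_vvv = -1.229858; k4 = (-0.835058, -0.281509, 0.731120, -0.061644)
  Y <- Y + (h/6)(k1 + 2k2 + 2k3 + k4): u = -1.1829, v = 0.4461, du/dtau = -0.8351, dv/dtau = -0.2815

Answer: u = -1.1829, v = 0.4461, du/dtau = -0.8351, dv/dtau = -0.2815


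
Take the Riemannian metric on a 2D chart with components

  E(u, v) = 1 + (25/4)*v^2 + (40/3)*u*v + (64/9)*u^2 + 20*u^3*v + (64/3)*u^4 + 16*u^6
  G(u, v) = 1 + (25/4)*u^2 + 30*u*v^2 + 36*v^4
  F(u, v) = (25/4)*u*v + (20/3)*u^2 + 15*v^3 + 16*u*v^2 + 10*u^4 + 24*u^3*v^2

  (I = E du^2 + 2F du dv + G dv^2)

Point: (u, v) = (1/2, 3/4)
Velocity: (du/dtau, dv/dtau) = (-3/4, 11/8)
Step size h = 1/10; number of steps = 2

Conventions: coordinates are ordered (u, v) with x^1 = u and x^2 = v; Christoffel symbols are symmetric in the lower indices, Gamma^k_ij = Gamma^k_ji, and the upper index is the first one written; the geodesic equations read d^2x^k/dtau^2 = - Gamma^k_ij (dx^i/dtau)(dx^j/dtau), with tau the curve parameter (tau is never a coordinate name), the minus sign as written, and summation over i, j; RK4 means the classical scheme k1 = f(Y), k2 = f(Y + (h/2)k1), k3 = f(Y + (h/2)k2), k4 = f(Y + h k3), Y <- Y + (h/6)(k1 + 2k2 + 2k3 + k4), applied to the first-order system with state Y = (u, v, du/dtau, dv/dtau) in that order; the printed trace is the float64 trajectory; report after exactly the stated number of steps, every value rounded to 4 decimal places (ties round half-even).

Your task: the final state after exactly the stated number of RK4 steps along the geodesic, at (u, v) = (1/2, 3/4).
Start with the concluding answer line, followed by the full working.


Answer: u = 0.3257, v = 0.9900, du/dtau = -0.9651, dv/dtau = 1.0452

f(Y) = (du/dtau, dv/dtau, -Gamma^u_ij Y'^i Y'^j, -Gamma^v_ij Y'^i Y'^j) with the Gammas evaluated at the stage position; h = 0.100000; intermediate values shown to 6 dp
step 0: u = 0.5000, v = 0.7500, du/dtau = -0.7500, dv/dtau = 1.3750
step 1:
  k1: at (u, v) = (0.500000, 0.750000), (du/dtau, dv/dtau) = (-0.750000, 1.375000); Gamma_uuu = 0.581420, Gamma_uuv = 0.256509, Gamma_uvv = 0.923432, Gamma_vuu = 0.725142, Gamma_vuv = 0.319915, Gamma_vvv = 1.151696; k1 = (-0.750000, 1.375000, -1.543862, -1.925491)
  k2: at (u, v) = (0.462500, 0.818750), (du/dtau, dv/dtau) = (-0.827193, 1.278725); Gamma_uuu = 0.465500, Gamma_uuv = 0.222364, Gamma_uvv = 0.873890, Gamma_vuu = 0.655759, Gamma_vuv = 0.313248, Gamma_vvv = 1.231066; k2 = (-0.827193, 1.278725, -1.277038, -1.798987)
  k3: at (u, v) = (0.458640, 0.813936), (du/dtau, dv/dtau) = (-0.813852, 1.285051); Gamma_uuu = 0.466937, Gamma_uuv = 0.224883, Gamma_uvv = 0.878596, Gamma_vuu = 0.656308, Gamma_vuv = 0.316087, Gamma_vvv = 1.234918; k3 = (-0.813852, 1.285051, -1.289767, -1.812844)
  k4: at (u, v) = (0.418615, 0.878505), (du/dtau, dv/dtau) = (-0.878977, 1.193716); Gamma_uuu = 0.372002, Gamma_uuv = 0.194989, Gamma_uvv = 0.822233, Gamma_vuu = 0.585667, Gamma_vuv = 0.306984, Gamma_vvv = 1.294497; k4 = (-0.878977, 1.193716, -1.049872, -1.652884)
  Y <- Y + (h/6)(k1 + 2k2 + 2k3 + k4): u = 0.4181, v = 0.8783, du/dtau = -0.8788, dv/dtau = 1.1950
step 2:
  k1: at (u, v) = (0.418149, 0.878271), (du/dtau, dv/dtau) = (-0.878789, 1.194966); Gamma_uuu = 0.371842, Gamma_uuv = 0.195096, Gamma_uvv = 0.822468, Gamma_vuu = 0.585496, Gamma_vuv = 0.307196, Gamma_vvv = 1.295045; k1 = (-0.878789, 1.194966, -1.051850, -1.656227)
  k2: at (u, v) = (0.374209, 0.938019), (du/dtau, dv/dtau) = (-0.931382, 1.112155); Gamma_uuu = 0.295594, Gamma_uuv = 0.169997, Gamma_uvv = 0.765408, Gamma_vuu = 0.517110, Gamma_vuv = 0.297391, Gamma_vvv = 1.339001; k2 = (-0.931382, 1.112155, -0.850965, -1.488674)
  k3: at (u, v) = (0.371580, 0.933879), (du/dtau, dv/dtau) = (-0.921337, 1.120532); Gamma_uuu = 0.296801, Gamma_uuv = 0.171620, Gamma_uvv = 0.769306, Gamma_vuu = 0.517959, Gamma_vuv = 0.299500, Gamma_vvv = 1.342546; k3 = (-0.921337, 1.120532, -0.863522, -1.506965)
  k4: at (u, v) = (0.326015, 0.990324), (du/dtau, dv/dtau) = (-0.965141, 1.044270); Gamma_uuu = 0.236702, Gamma_uuv = 0.150112, Gamma_uvv = 0.713564, Gamma_vuu = 0.455189, Gamma_vuv = 0.288672, Gamma_vvv = 1.372218; k4 = (-0.965141, 1.044270, -0.696043, -1.338523)
  Y <- Y + (h/6)(k1 + 2k2 + 2k3 + k4): u = 0.3257, v = 0.9900, du/dtau = -0.9651, dv/dtau = 1.0452


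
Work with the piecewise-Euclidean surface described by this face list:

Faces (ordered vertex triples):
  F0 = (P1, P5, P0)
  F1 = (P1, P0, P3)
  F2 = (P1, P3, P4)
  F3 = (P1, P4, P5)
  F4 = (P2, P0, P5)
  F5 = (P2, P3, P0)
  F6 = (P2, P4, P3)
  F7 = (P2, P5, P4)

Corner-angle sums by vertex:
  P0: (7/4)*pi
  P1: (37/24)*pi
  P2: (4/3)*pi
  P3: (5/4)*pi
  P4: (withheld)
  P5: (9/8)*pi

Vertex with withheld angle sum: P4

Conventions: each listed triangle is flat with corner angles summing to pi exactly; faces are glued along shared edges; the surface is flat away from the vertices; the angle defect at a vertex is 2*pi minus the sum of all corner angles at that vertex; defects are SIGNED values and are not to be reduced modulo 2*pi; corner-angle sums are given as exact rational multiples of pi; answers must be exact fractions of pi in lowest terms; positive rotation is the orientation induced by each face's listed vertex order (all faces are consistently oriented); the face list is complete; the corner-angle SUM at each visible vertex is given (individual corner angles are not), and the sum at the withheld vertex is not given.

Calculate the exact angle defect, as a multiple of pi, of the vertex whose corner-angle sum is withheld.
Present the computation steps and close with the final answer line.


V = 6, E = 12, F = 8; chi = V - E + F = 2
Gauss-Bonnet: total defect = 2*pi*chi = 4*pi; visible defects sum to 3*pi

Answer: defect(P4) = pi


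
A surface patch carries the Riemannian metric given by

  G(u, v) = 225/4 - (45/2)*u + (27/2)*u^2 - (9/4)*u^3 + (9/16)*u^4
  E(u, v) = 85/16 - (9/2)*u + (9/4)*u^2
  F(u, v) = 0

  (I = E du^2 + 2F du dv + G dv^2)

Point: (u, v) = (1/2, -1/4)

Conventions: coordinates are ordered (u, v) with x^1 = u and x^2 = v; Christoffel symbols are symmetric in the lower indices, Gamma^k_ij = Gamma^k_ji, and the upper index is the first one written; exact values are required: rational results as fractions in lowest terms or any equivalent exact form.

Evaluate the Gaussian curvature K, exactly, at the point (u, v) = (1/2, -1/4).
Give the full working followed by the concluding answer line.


E = 29/8, F = 0, G = 12321/256, EG - F^2 = 357309/2048 at the point
E_u = -9/4, E_v = 0, F_u = 0, F_v = 0, G_u = -333/32, G_v = 0
E_vv = 0, F_uv = 0, G_uu = 351/16
Evaluate Brioschi's two determinant matrices M1, M2 and divide by (EG - F^2)^2.
M1 = [[-E_vv/2 + F_uv - G_uu/2, E_u/2, F_u - E_v/2], [F_v - G_u/2, E, F], [G_v/2, F, G]] = [[-351/32, -9/8, 0], [333/64, 29/8, 0], [0, 0, 12321/256]]; det M1 = -213904881/131072
M2 = [[0, E_v/2, G_u/2], [E_v/2, E, F], [G_u/2, F, G]] = [[0, 0, -333/64], [0, 29/8, 0], [-333/64, 0, 12321/256]]; det M2 = -3215781/32768
det M1 - det M2 = -201041757/131072; K = -201041757/131072 / (357309/2048)^2 = -1568/31117

Answer: K = -1568/31117


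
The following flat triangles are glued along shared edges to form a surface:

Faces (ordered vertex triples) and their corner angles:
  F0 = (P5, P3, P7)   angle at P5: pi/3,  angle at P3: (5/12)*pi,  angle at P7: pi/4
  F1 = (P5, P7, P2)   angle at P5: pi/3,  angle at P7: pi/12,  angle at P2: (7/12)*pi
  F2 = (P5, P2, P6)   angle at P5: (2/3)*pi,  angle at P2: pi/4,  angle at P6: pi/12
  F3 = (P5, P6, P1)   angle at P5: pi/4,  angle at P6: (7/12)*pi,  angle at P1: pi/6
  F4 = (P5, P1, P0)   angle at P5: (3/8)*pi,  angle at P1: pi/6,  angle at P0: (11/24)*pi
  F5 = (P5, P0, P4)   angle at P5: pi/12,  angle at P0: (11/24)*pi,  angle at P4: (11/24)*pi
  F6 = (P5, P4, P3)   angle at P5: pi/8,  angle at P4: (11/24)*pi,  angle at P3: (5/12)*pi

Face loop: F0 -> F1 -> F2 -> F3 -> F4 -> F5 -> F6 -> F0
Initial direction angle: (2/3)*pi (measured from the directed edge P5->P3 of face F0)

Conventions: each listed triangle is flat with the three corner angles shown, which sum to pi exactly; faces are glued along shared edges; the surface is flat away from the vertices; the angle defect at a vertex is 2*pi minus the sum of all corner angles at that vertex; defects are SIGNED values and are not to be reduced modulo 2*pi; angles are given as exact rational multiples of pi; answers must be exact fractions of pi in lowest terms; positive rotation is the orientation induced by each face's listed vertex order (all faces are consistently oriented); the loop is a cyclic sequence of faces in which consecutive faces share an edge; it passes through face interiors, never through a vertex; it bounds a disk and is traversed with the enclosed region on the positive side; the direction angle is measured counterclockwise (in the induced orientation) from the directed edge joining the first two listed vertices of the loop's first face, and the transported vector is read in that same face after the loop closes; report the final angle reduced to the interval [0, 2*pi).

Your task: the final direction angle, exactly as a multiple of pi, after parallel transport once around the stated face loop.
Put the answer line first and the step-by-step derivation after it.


Answer: final direction angle = pi/2

enclosed vertex P5: corner angles sum to (13/6)*pi, defect = 2*pi - (13/6)*pi = -pi/6
holonomy = initial angle + sum of enclosed defects (mod 2*pi), positive in the induced orientation
final angle = (2/3)*pi - pi/6 = pi/2 (mod 2*pi)


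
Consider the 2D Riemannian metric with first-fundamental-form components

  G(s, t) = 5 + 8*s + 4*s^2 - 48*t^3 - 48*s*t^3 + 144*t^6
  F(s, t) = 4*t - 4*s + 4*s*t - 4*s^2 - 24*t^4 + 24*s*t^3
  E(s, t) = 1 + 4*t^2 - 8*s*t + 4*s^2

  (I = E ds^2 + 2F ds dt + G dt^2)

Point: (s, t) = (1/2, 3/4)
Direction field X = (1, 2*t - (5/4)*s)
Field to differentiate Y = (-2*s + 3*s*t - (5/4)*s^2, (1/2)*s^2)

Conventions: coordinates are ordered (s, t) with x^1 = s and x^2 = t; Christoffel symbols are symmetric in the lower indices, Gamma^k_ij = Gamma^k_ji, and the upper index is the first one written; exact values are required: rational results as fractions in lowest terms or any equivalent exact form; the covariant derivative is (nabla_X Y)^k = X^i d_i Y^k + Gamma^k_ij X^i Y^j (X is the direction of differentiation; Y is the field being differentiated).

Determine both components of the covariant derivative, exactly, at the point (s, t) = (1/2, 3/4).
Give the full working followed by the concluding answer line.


E = 5/4, F = -33/32, G = 1345/256 at the point
E_s = -2, E_t = 2, F_s = 41/8, F_t = -57/4, G_s = -33/4, G_t = 2673/32
EG - F^2 = 1409/256;  g^inv = (256/1409) * [[1345/256, 33/32], [33/32, 5/4]]
first-kind symbols [ij,l] = (1/2)(d_i g_jl + d_j g_il - d_l g_ij): [ss,s] = E_s/2 = -1, [ss,t] = F_s - E_t/2 = 33/8, [st,s] = E_t/2 = 1, [st,t] = G_s/2 = -33/8, [tt,s] = F_t - G_s/2 = -81/8, [tt,t] = G_t/2 = 2673/64
Gamma^s_ij = (G*[ij,s] - F*[ij,t])/(EG - F^2), Gamma^t_ij = (E*[ij,t] - F*[ij,s])/(EG - F^2)
Gamma_sss = -256/1409, Gamma_sst = 256/1409, Gamma_stt = -2592/1409, Gamma_tss = 1056/1409, Gamma_tst = -1056/1409, Gamma_ttt = 10692/1409
X = (1, 7/8), Y = (-3/16, 1/8) at the point

Answer: (nabla_X Y)^s = 3117/22544, (nabla_X Y)^t = 27475/22544


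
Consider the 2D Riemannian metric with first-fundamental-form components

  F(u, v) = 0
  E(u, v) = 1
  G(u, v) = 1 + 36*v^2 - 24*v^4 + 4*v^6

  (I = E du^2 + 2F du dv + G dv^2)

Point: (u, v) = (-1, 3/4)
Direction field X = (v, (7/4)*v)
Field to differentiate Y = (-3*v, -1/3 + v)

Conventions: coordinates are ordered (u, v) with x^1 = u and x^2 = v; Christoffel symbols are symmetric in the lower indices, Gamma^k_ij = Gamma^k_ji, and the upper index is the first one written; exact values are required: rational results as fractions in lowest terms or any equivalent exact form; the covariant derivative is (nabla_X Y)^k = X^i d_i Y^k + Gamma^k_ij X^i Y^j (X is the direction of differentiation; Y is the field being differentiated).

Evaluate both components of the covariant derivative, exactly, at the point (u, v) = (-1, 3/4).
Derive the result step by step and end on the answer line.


E = 1, F = 0, G = 14713/1024 at the point
E_u = 0, E_v = 0, F_u = 0, F_v = 0, G_u = 0, G_v = 2457/128
EG - F^2 = 14713/1024;  g^inv = (1024/14713) * [[14713/1024, 0], [0, 1]]
first-kind symbols [ij,l] = (1/2)(d_i g_jl + d_j g_il - d_l g_ij): [uu,u] = E_u/2 = 0, [uu,v] = F_u - E_v/2 = 0, [uv,u] = E_v/2 = 0, [uv,v] = G_u/2 = 0, [vv,u] = F_v - G_u/2 = 0, [vv,v] = G_v/2 = 2457/256
Gamma^u_ij = (G*[ij,u] - F*[ij,v])/(EG - F^2), Gamma^v_ij = (E*[ij,v] - F*[ij,u])/(EG - F^2)
Gamma_uuu = 0, Gamma_uuv = 0, Gamma_uvv = 0, Gamma_vuu = 0, Gamma_vuv = 0, Gamma_vvv = 9828/14713
X = (3/4, 21/16), Y = (-9/4, 5/12) at the point

Answer: (nabla_X Y)^u = -63/16, (nabla_X Y)^v = 49371/29426


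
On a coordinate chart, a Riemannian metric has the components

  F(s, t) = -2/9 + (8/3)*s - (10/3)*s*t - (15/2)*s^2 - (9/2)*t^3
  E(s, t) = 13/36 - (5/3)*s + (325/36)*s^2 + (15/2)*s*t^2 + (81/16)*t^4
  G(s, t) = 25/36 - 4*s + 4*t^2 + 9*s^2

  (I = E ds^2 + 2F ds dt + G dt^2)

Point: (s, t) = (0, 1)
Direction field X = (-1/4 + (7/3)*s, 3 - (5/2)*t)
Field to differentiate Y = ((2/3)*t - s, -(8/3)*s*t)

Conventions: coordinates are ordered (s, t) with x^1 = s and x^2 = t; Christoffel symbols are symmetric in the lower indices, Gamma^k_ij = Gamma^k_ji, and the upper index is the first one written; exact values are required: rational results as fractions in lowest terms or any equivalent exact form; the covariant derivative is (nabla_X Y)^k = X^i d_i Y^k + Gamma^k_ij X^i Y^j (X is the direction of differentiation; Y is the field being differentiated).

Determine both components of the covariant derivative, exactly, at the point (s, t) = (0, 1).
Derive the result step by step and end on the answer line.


E = 781/144, F = -85/18, G = 169/36 at the point
E_s = 35/6, E_t = 81/4, F_s = -2/3, F_t = -27/2, G_s = -4, G_t = 8
EG - F^2 = 607/192;  g^inv = (192/607) * [[169/36, 85/18], [85/18, 781/144]]
first-kind symbols [ij,l] = (1/2)(d_i g_jl + d_j g_il - d_l g_ij): [ss,s] = E_s/2 = 35/12, [ss,t] = F_s - E_t/2 = -259/24, [st,s] = E_t/2 = 81/8, [st,t] = G_s/2 = -2, [tt,s] = F_t - G_s/2 = -23/2, [tt,t] = G_t/2 = 4
Gamma^s_ij = (G*[ij,s] - F*[ij,t])/(EG - F^2), Gamma^t_ij = (E*[ij,t] - F*[ij,s])/(EG - F^2)
Gamma_sss = -64400/5463, Gamma_sst = 21938/1821, Gamma_stt = -20216/1821, Gamma_tss = -154679/10926, Gamma_tst = 21292/1821, Gamma_ttt = -18784/1821
X = (-1/4, 1/2), Y = (2/3, 0) at the point

Answer: (nabla_X Y)^s = 430297/65556, (nabla_X Y)^t = 453887/65556


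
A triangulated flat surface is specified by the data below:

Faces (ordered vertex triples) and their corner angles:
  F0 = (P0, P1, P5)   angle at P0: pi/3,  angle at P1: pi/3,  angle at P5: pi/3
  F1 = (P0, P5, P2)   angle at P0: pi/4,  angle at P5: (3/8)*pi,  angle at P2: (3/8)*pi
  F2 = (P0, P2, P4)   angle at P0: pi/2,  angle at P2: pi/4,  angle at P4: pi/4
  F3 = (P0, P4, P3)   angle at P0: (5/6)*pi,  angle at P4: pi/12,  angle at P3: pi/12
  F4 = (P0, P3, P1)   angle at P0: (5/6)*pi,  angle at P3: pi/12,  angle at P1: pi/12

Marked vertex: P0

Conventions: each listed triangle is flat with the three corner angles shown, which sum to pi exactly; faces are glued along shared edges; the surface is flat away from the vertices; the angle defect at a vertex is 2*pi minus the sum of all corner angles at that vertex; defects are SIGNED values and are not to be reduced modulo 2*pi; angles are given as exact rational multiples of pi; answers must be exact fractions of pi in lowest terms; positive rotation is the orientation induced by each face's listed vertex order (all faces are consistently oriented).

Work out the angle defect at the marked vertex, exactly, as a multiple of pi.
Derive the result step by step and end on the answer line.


Sum of corner angles at P0: (11/4)*pi
defect = 2*pi - (11/4)*pi

Answer: defect(P0) = (-3/4)*pi


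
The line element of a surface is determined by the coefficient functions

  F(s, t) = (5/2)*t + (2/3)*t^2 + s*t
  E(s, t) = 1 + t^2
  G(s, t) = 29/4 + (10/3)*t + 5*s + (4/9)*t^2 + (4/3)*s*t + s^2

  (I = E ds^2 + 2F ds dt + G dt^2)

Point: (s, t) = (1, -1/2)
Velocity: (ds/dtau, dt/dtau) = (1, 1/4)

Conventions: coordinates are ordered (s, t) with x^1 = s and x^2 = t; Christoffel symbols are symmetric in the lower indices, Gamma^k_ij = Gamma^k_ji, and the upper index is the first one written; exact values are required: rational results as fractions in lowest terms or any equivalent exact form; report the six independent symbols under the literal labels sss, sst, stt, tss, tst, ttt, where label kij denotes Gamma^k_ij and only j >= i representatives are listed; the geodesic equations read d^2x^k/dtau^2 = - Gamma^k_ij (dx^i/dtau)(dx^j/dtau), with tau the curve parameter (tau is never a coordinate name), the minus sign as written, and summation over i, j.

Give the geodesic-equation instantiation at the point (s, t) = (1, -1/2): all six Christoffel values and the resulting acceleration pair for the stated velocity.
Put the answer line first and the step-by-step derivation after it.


Answer: Gamma_sss = 0, Gamma_sst = -9/203, Gamma_stt = -6/203, Gamma_tss = 0, Gamma_tst = 57/203, Gamma_ttt = 38/203; accelerations (d^2s/dtau^2, d^2t/dtau^2) = (39/1624, -247/1624)

E = 5/4, F = -19/12, G = 397/36 at the point
E_s = 0, E_t = -1, F_s = -1/2, F_t = 17/6, G_s = 19/3, G_t = 38/9
EG - F^2 = 203/18;  g^inv = (18/203) * [[397/36, 19/12], [19/12, 5/4]]
first-kind symbols [ij,l] = (1/2)(d_i g_jl + d_j g_il - d_l g_ij): [ss,s] = E_s/2 = 0, [ss,t] = F_s - E_t/2 = 0, [st,s] = E_t/2 = -1/2, [st,t] = G_s/2 = 19/6, [tt,s] = F_t - G_s/2 = -1/3, [tt,t] = G_t/2 = 19/9
Gamma^s_ij = (G*[ij,s] - F*[ij,t])/(EG - F^2), Gamma^t_ij = (E*[ij,t] - F*[ij,s])/(EG - F^2)
Gamma_sss = 0, Gamma_sst = -9/203, Gamma_stt = -6/203, Gamma_tss = 0, Gamma_tst = 57/203, Gamma_ttt = 38/203
d^2s/dtau^2 = -(Gamma_sss*(1)^2 + 2*Gamma_sst*(1)*(1/4) + Gamma_stt*(1/4)^2) = 39/1624
d^2t/dtau^2 = -(Gamma_tss*(1)^2 + 2*Gamma_tst*(1)*(1/4) + Gamma_ttt*(1/4)^2) = -247/1624


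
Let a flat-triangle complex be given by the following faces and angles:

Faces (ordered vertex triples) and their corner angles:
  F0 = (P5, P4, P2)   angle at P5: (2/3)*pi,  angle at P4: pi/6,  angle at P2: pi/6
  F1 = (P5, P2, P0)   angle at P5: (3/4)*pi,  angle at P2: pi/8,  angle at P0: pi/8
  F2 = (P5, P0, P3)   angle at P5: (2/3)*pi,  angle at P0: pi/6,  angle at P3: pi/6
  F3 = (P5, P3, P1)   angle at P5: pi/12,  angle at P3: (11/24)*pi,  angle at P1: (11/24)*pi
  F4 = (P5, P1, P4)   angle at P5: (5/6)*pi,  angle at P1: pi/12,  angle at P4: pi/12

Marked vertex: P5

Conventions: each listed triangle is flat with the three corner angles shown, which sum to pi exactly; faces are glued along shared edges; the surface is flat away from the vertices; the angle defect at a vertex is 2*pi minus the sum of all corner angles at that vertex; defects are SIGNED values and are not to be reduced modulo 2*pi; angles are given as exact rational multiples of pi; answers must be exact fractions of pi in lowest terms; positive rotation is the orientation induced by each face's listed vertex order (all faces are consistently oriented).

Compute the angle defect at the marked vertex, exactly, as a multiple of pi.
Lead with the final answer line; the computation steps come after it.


Answer: defect(P5) = -pi

Sum of corner angles at P5: 3*pi
defect = 2*pi - 3*pi


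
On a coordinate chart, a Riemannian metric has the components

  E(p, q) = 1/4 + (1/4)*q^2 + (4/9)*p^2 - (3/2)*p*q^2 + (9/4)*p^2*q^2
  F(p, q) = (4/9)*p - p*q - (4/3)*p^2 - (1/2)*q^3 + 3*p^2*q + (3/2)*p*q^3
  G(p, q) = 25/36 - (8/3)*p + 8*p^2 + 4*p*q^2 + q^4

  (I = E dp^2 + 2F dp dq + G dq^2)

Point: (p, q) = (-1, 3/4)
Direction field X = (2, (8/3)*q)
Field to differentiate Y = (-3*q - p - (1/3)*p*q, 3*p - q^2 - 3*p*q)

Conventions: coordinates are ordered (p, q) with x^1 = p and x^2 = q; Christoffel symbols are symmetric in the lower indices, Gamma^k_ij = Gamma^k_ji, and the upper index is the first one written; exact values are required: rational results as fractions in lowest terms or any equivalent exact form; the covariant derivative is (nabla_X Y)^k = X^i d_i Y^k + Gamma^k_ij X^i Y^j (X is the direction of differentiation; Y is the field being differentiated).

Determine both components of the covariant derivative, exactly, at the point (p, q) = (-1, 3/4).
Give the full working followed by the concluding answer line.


E = 53/18, F = 109/288, G = 21721/2304 at the point
E_p = -307/72, E_q = 6, F_p = -1735/1152, F_q = 5/8, G_p = -197/12, G_q = -69/16
EG - F^2 = 84835/3072;  g^inv = (3072/84835) * [[21721/2304, -109/288], [-109/288, 53/18]]
first-kind symbols [ij,l] = (1/2)(d_i g_jl + d_j g_il - d_l g_ij): [pp,p] = E_p/2 = -307/144, [pp,q] = F_p - E_q/2 = -5191/1152, [pq,p] = E_q/2 = 3, [pq,q] = G_p/2 = -197/24, [qq,p] = F_q - G_p/2 = 53/6, [qq,q] = G_q/2 = -69/32
Gamma^p_ij = (G*[ij,p] - F*[ij,q])/(EG - F^2), Gamma^q_ij = (E*[ij,q] - F*[ij,p])/(EG - F^2)
Gamma_ppp = -508544/763515, Gamma_ppq = 867848/763515, Gamma_pqq = 2324989/763515, Gamma_qpp = -344522/763515, Gamma_qpq = -699616/763515, Gamma_qqq = -267968/763515
X = (2, 2), Y = (-1, -21/16) at the point

Answer: (nabla_X Y)^p = -855641/43320, (nabla_X Y)^q = 114383/10830


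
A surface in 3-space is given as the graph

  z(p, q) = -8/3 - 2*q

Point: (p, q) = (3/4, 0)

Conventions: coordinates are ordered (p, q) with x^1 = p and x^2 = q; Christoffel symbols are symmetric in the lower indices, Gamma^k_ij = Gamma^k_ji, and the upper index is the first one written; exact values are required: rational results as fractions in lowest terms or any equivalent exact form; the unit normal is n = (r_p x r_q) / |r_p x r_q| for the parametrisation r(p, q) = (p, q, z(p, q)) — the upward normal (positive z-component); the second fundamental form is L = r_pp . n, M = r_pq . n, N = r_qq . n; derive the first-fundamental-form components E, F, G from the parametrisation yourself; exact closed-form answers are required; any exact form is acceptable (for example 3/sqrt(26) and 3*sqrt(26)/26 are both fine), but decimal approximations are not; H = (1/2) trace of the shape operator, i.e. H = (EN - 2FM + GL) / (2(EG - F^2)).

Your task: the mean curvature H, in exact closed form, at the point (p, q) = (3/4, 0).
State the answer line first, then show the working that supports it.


Answer: H = 0

z_p = 0, z_q = -2, z_pp = 0, z_pq = 0, z_qq = 0
E = 1, F = 0, G = 5; answer radicand W^2 = 5
unnormalised second-form numerators: l = 0, m = 0, n = 0; L = l/sqrt(5), and similarly M = m/sqrt(W^2), N = n/sqrt(W^2)
H = (E*n - 2*F*m + G*l) / (2*(EG - F^2)*sqrt(W^2)); E*n - 2*F*m + G*l = 0, EG - F^2 = 5, so H = (0)/sqrt(5)


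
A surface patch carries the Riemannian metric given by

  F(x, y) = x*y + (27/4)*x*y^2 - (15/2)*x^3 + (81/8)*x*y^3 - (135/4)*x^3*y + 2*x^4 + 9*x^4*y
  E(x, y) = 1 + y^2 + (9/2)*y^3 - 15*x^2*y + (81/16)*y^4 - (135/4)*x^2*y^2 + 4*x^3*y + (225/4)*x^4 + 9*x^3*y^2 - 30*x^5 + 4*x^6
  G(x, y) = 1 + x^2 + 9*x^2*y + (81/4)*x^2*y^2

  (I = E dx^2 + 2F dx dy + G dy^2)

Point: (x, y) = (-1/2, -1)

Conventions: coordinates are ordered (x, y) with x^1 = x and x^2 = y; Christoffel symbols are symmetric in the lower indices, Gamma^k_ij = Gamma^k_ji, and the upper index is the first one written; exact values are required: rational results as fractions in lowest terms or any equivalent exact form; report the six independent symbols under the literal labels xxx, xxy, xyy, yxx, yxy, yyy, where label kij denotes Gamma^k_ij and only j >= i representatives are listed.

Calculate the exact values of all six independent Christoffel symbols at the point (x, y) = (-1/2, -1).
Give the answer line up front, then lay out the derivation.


Answer: Gamma_xxx = -168/103, Gamma_xxy = 196/309, Gamma_xyy = 42/103, Gamma_yxx = 336/103, Gamma_yxy = -392/309, Gamma_yyy = -84/103

E = 113/64, F = -49/32, G = 65/16 at the point
E_x = -63/4, E_y = 49/8, F_x = 301/16, F_y = -133/32, G_x = -49/4, G_y = -63/8
EG - F^2 = 309/64;  g^inv = (64/309) * [[65/16, 49/32], [49/32, 113/64]]
first-kind symbols [ij,l] = (1/2)(d_i g_jl + d_j g_il - d_l g_ij): [xx,x] = E_x/2 = -63/8, [xx,y] = F_x - E_y/2 = 63/4, [xy,x] = E_y/2 = 49/16, [xy,y] = G_x/2 = -49/8, [yy,x] = F_y - G_x/2 = 63/32, [yy,y] = G_y/2 = -63/16
Gamma^x_ij = (G*[ij,x] - F*[ij,y])/(EG - F^2), Gamma^y_ij = (E*[ij,y] - F*[ij,x])/(EG - F^2)
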